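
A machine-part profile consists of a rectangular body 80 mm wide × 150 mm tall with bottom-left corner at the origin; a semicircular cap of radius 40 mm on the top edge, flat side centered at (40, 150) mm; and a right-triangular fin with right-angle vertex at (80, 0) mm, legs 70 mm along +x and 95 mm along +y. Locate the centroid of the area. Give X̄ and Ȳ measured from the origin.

rectangular body: A = 80 × 150 = 12000.00, centroid at (40.00, 75.00).
semicircular top: A = ½π·40² = 2513.27, centroid at (40.00, 166.98).
triangular fin: A = ½·70·95 = 3325.00, centroid at (103.33, 31.67).
ΣA = 17838.27 mm², ΣAX̄ = 924114.30 mm³, ΣAȲ = 1424949.45 mm³.
X̄ = 924114.30/17838.27 = 51.81 mm; Ȳ = 1424949.45/17838.27 = 79.88 mm.

X̄ = 51.81 mm, Ȳ = 79.88 mm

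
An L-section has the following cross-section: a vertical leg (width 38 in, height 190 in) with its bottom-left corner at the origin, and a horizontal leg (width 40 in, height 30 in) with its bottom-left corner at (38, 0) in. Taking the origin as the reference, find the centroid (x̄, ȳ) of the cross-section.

Part | A | x̄ᵢ | ȳᵢ | A·x̄ᵢ | A·ȳᵢ
vertical leg | 7220.00 | 19.00 | 95.00 | 137180.00 | 685900.00
horizontal leg | 1200.00 | 58.00 | 15.00 | 69600.00 | 18000.00
Σ | 8420.00 |  |  | 206780.00 | 703900.00
x̄ = 206780.00 / 8420.00 = 24.56 in
ȳ = 703900.00 / 8420.00 = 83.60 in

x̄ = 24.56 in, ȳ = 83.60 in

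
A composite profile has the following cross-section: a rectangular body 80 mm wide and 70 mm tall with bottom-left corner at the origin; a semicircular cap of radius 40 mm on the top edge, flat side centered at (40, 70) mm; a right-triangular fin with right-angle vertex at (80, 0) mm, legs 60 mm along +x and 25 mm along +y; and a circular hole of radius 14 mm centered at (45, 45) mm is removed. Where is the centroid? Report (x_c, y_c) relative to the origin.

x_c = 45.08 mm, y_c = 47.67 mm

Part | A | x̄ᵢ | ȳᵢ | A·x̄ᵢ | A·ȳᵢ
rectangular body | 5600.00 | 40.00 | 35.00 | 224000.00 | 196000.00
semicircular top | 2513.27 | 40.00 | 86.98 | 100530.96 | 218595.86
triangular fin | 750.00 | 100.00 | 8.33 | 75000.00 | 6250.00
hole | -615.75 | 45.00 | 45.00 | -27708.85 | -27708.85
Σ | 8247.52 |  |  | 371822.12 | 393137.01
x_c = 371822.12 / 8247.52 = 45.08 mm
y_c = 393137.01 / 8247.52 = 47.67 mm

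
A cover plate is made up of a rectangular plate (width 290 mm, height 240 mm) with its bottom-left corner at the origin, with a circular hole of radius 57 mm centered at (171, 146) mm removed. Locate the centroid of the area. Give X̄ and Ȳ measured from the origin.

Part | A | x̄ᵢ | ȳᵢ | A·x̄ᵢ | A·ȳᵢ
plate | 69600.00 | 145.00 | 120.00 | 10092000.00 | 8352000.00
hole | -10207.03 | 171.00 | 146.00 | -1745402.90 | -1490227.04
Σ | 59392.97 |  |  | 8346597.10 | 6861772.96
X̄ = 8346597.10 / 59392.97 = 140.53 mm
Ȳ = 6861772.96 / 59392.97 = 115.53 mm

X̄ = 140.53 mm, Ȳ = 115.53 mm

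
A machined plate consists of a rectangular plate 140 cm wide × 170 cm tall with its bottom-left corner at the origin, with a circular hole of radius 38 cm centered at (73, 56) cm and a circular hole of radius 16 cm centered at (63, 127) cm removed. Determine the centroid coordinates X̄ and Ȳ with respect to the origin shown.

plate: A = 140 × 170 = 23800.00, centroid at (70.00, 85.00).
hole 1: A = −π·38² = -4536.46, centroid at (73.00, 56.00).
hole 2: A = −π·16² = -804.25, centroid at (63.00, 127.00).
ΣA = 18459.29 cm²
ΣAX̄ = (23800.00)(70.00) + (-4536.46)(73.00) + (-804.25)(63.00) = 1284170.83 cm³
ΣAȲ = (23800.00)(85.00) + (-4536.46)(56.00) + (-804.25)(127.00) = 1666818.79 cm³
X̄ = 1284170.83 / 18459.29 = 69.57 cm
Ȳ = 1666818.79 / 18459.29 = 90.30 cm

X̄ = 69.57 cm, Ȳ = 90.30 cm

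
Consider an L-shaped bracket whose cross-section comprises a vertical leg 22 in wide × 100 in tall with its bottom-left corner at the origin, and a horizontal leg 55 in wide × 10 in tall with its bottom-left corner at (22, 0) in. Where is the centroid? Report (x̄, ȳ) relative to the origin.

x̄ = 18.70 in, ȳ = 41.00 in

Part | A | x̄ᵢ | ȳᵢ | A·x̄ᵢ | A·ȳᵢ
vertical leg | 2200.00 | 11.00 | 50.00 | 24200.00 | 110000.00
horizontal leg | 550.00 | 49.50 | 5.00 | 27225.00 | 2750.00
Σ | 2750.00 |  |  | 51425.00 | 112750.00
x̄ = 51425.00 / 2750.00 = 18.70 in
ȳ = 112750.00 / 2750.00 = 41.00 in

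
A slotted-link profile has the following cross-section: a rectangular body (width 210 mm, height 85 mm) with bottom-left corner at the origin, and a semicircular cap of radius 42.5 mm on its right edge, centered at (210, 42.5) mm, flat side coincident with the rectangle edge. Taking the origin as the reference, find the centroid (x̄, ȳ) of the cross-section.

x̄ = 121.87 mm, ȳ = 42.50 mm

Part | A | x̄ᵢ | ȳᵢ | A·x̄ᵢ | A·ȳᵢ
rectangular body | 17850.00 | 105.00 | 42.50 | 1874250.00 | 758625.00
semicircular end | 2837.25 | 228.04 | 42.50 | 646999.77 | 120583.16
Σ | 20687.25 |  |  | 2521249.77 | 879208.16
x̄ = 2521249.77 / 20687.25 = 121.87 mm
ȳ = 879208.16 / 20687.25 = 42.50 mm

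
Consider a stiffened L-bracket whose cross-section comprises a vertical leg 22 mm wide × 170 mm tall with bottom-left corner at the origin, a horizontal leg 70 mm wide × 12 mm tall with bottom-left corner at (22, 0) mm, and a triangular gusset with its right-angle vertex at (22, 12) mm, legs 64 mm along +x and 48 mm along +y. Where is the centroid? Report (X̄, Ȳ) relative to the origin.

X̄ = 25.44 mm, Ȳ = 59.83 mm

vertical leg: A = 22 × 170 = 3740.00, centroid at (11.00, 85.00).
horizontal leg: A = 70 × 12 = 840.00, centroid at (57.00, 6.00).
gusset: A = ½·64·48 = 1536.00, centroid at (43.33, 28.00).
ΣA = 6116.00 mm², ΣAX̄ = 155580.00 mm³, ΣAȲ = 365948.00 mm³.
X̄ = 155580.00/6116.00 = 25.44 mm; Ȳ = 365948.00/6116.00 = 59.83 mm.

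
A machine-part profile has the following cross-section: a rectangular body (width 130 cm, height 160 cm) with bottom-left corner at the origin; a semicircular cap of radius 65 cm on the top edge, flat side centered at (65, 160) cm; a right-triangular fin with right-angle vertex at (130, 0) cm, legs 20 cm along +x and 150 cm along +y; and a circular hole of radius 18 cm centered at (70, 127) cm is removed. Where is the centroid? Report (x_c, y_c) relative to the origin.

x_c = 68.67 cm, y_c = 102.25 cm

rectangular body: A = 130 × 160 = 20800.00, centroid at (65.00, 80.00).
semicircular top: A = ½π·65² = 6636.61, centroid at (65.00, 187.59).
triangular fin: A = ½·20·150 = 1500.00, centroid at (136.67, 50.00).
hole: A = −π·18² = -1017.88, centroid at (70.00, 127.00).
ΣA = 27918.74 cm²
ΣAx_c = (20800.00)(65.00) + (6636.61)(65.00) + (1500.00)(136.67) + (-1017.88)(70.00) = 1917128.62 cm³
ΣAy_c = (20800.00)(80.00) + (6636.61)(187.59) + (1500.00)(50.00) + (-1017.88)(127.00) = 2854671.40 cm³
x_c = 1917128.62 / 27918.74 = 68.67 cm
y_c = 2854671.40 / 27918.74 = 102.25 cm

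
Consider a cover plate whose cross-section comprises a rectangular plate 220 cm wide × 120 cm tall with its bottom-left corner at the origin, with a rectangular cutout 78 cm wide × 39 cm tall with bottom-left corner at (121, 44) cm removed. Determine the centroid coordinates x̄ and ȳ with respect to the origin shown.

plate: A = 220 × 120 = 26400.00, centroid at (110.00, 60.00).
hole: A = −(78 × 39) = -3042.00, centroid at (160.00, 63.50).
ΣA = 23358.00 cm²
ΣAx̄ = (26400.00)(110.00) + (-3042.00)(160.00) = 2417280.00 cm³
ΣAȳ = (26400.00)(60.00) + (-3042.00)(63.50) = 1390833.00 cm³
x̄ = 2417280.00 / 23358.00 = 103.49 cm
ȳ = 1390833.00 / 23358.00 = 59.54 cm

x̄ = 103.49 cm, ȳ = 59.54 cm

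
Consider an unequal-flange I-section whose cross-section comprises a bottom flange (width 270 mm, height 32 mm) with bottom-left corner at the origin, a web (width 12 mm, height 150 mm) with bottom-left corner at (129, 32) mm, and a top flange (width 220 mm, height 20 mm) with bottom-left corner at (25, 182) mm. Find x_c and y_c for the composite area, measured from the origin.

x_c = 135.00 mm, y_c = 79.22 mm

Part | A | x̄ᵢ | ȳᵢ | A·x̄ᵢ | A·ȳᵢ
bottom flange | 8640.00 | 135.00 | 16.00 | 1166400.00 | 138240.00
web | 1800.00 | 135.00 | 107.00 | 243000.00 | 192600.00
top flange | 4400.00 | 135.00 | 192.00 | 594000.00 | 844800.00
Σ | 14840.00 |  |  | 2003400.00 | 1175640.00
x_c = 2003400.00 / 14840.00 = 135.00 mm
y_c = 1175640.00 / 14840.00 = 79.22 mm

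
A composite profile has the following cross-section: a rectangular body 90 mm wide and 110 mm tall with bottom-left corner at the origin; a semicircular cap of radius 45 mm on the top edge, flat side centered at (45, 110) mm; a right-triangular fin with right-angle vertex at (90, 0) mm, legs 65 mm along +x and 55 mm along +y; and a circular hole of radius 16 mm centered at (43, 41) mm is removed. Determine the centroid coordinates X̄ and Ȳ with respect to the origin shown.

Part | A | x̄ᵢ | ȳᵢ | A·x̄ᵢ | A·ȳᵢ
rectangular body | 9900.00 | 45.00 | 55.00 | 445500.00 | 544500.00
semicircular top | 3180.86 | 45.00 | 129.10 | 143138.82 | 410644.88
triangular fin | 1787.50 | 111.67 | 18.33 | 199604.17 | 32770.83
hole | -804.25 | 43.00 | 41.00 | -34582.65 | -32974.16
Σ | 14064.11 |  |  | 753660.33 | 954941.56
X̄ = 753660.33 / 14064.11 = 53.59 mm
Ȳ = 954941.56 / 14064.11 = 67.90 mm

X̄ = 53.59 mm, Ȳ = 67.90 mm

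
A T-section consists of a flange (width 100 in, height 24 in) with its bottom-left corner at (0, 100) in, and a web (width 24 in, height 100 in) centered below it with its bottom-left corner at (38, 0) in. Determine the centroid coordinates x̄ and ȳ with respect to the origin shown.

Part | A | x̄ᵢ | ȳᵢ | A·x̄ᵢ | A·ȳᵢ
web | 2400.00 | 50.00 | 50.00 | 120000.00 | 120000.00
flange | 2400.00 | 50.00 | 112.00 | 120000.00 | 268800.00
Σ | 4800.00 |  |  | 240000.00 | 388800.00
x̄ = 240000.00 / 4800.00 = 50.00 in
ȳ = 388800.00 / 4800.00 = 81.00 in

x̄ = 50.00 in, ȳ = 81.00 in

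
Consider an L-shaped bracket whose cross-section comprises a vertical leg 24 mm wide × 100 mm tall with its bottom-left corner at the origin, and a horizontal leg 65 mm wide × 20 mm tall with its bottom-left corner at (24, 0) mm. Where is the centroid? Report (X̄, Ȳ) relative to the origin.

vertical leg: A = 24 × 100 = 2400.00, centroid at (12.00, 50.00).
horizontal leg: A = 65 × 20 = 1300.00, centroid at (56.50, 10.00).
ΣA = 3700.00 mm²
ΣAX̄ = (2400.00)(12.00) + (1300.00)(56.50) = 102250.00 mm³
ΣAȲ = (2400.00)(50.00) + (1300.00)(10.00) = 133000.00 mm³
X̄ = 102250.00 / 3700.00 = 27.64 mm
Ȳ = 133000.00 / 3700.00 = 35.95 mm

X̄ = 27.64 mm, Ȳ = 35.95 mm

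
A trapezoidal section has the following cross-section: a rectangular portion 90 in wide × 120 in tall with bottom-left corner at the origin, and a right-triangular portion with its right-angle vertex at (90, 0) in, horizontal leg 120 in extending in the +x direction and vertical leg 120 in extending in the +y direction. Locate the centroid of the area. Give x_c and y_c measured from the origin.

x_c = 79.00 in, y_c = 52.00 in

rectangular portion: A = 90 × 120 = 10800.00, centroid at (45.00, 60.00).
triangular portion: A = ½·120·120 = 7200.00, centroid at (130.00, 40.00).
ΣA = 18000.00 in²
ΣAx_c = (10800.00)(45.00) + (7200.00)(130.00) = 1422000.00 in³
ΣAy_c = (10800.00)(60.00) + (7200.00)(40.00) = 936000.00 in³
x_c = 1422000.00 / 18000.00 = 79.00 in
y_c = 936000.00 / 18000.00 = 52.00 in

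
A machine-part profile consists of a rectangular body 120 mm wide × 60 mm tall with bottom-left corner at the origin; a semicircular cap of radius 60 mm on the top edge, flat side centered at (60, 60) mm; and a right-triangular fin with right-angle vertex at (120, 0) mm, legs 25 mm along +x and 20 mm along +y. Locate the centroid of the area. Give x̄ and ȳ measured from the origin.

x̄ = 61.30 mm, ȳ = 53.49 mm

rectangular body: A = 120 × 60 = 7200.00, centroid at (60.00, 30.00).
semicircular top: A = ½π·60² = 5654.87, centroid at (60.00, 85.46).
triangular fin: A = ½·25·20 = 250.00, centroid at (128.33, 6.67).
ΣA = 13104.87 mm²
ΣAx̄ = (7200.00)(60.00) + (5654.87)(60.00) + (250.00)(128.33) = 803375.34 mm³
ΣAȳ = (7200.00)(30.00) + (5654.87)(85.46) + (250.00)(6.67) = 700958.67 mm³
x̄ = 803375.34 / 13104.87 = 61.30 mm
ȳ = 700958.67 / 13104.87 = 53.49 mm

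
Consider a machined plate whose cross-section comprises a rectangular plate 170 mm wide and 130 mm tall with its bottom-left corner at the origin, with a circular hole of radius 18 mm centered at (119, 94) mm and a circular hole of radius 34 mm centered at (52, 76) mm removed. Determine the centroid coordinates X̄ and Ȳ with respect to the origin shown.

X̄ = 89.88 mm, Ȳ = 61.02 mm

Part | A | x̄ᵢ | ȳᵢ | A·x̄ᵢ | A·ȳᵢ
plate | 22100.00 | 85.00 | 65.00 | 1878500.00 | 1436500.00
hole 1 | -1017.88 | 119.00 | 94.00 | -121127.25 | -95680.35
hole 2 | -3631.68 | 52.00 | 76.00 | -188847.42 | -276007.76
Σ | 17450.44 |  |  | 1568525.34 | 1064811.89
X̄ = 1568525.34 / 17450.44 = 89.88 mm
Ȳ = 1064811.89 / 17450.44 = 61.02 mm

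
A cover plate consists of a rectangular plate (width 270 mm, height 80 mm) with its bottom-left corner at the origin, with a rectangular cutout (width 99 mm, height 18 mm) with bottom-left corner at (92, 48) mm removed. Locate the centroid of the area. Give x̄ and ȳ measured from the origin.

x̄ = 134.42 mm, ȳ = 38.47 mm

plate: A = 270 × 80 = 21600.00, centroid at (135.00, 40.00).
hole: A = −(99 × 18) = -1782.00, centroid at (141.50, 57.00).
ΣA = 19818.00 mm²
ΣAx̄ = (21600.00)(135.00) + (-1782.00)(141.50) = 2663847.00 mm³
ΣAȳ = (21600.00)(40.00) + (-1782.00)(57.00) = 762426.00 mm³
x̄ = 2663847.00 / 19818.00 = 134.42 mm
ȳ = 762426.00 / 19818.00 = 38.47 mm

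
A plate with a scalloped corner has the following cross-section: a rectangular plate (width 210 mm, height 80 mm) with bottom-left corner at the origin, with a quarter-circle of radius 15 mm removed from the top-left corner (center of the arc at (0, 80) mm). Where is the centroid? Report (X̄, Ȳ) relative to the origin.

X̄ = 106.05 mm, Ȳ = 39.64 mm

Part | A | x̄ᵢ | ȳᵢ | A·x̄ᵢ | A·ȳᵢ
plate | 16800.00 | 105.00 | 40.00 | 1764000.00 | 672000.00
removed quarter-circle | -176.71 | 6.37 | 73.63 | -1125.00 | -13012.17
Σ | 16623.29 |  |  | 1762875.00 | 658987.83
X̄ = 1762875.00 / 16623.29 = 106.05 mm
Ȳ = 658987.83 / 16623.29 = 39.64 mm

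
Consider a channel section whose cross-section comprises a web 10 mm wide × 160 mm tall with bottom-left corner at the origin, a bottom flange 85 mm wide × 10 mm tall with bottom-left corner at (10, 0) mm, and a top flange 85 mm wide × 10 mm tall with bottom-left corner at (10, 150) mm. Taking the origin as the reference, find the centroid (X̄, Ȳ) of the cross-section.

web: A = 10 × 160 = 1600.00, centroid at (5.00, 80.00).
bottom flange: A = 85 × 10 = 850.00, centroid at (52.50, 5.00).
top flange: A = 85 × 10 = 850.00, centroid at (52.50, 155.00).
ΣA = 3300.00 mm², ΣAX̄ = 97250.00 mm³, ΣAȲ = 264000.00 mm³.
X̄ = 97250.00/3300.00 = 29.47 mm; Ȳ = 264000.00/3300.00 = 80.00 mm.

X̄ = 29.47 mm, Ȳ = 80.00 mm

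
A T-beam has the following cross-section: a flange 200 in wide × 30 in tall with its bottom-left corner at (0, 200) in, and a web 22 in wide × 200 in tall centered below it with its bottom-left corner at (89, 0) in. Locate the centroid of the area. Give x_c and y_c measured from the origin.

x_c = 100.00 in, y_c = 166.35 in

Part | A | x̄ᵢ | ȳᵢ | A·x̄ᵢ | A·ȳᵢ
web | 4400.00 | 100.00 | 100.00 | 440000.00 | 440000.00
flange | 6000.00 | 100.00 | 215.00 | 600000.00 | 1290000.00
Σ | 10400.00 |  |  | 1040000.00 | 1730000.00
x_c = 1040000.00 / 10400.00 = 100.00 in
y_c = 1730000.00 / 10400.00 = 166.35 in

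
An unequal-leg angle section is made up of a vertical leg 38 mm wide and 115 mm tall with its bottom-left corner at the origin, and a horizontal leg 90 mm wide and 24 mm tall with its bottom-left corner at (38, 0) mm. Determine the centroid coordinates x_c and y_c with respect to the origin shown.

x_c = 40.17 mm, y_c = 42.45 mm

vertical leg: A = 38 × 115 = 4370.00, centroid at (19.00, 57.50).
horizontal leg: A = 90 × 24 = 2160.00, centroid at (83.00, 12.00).
ΣA = 6530.00 mm²
ΣAx_c = (4370.00)(19.00) + (2160.00)(83.00) = 262310.00 mm³
ΣAy_c = (4370.00)(57.50) + (2160.00)(12.00) = 277195.00 mm³
x_c = 262310.00 / 6530.00 = 40.17 mm
y_c = 277195.00 / 6530.00 = 42.45 mm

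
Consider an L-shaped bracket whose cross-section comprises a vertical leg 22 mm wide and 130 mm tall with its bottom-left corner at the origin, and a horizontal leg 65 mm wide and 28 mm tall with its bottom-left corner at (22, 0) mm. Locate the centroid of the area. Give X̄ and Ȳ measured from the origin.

vertical leg: A = 22 × 130 = 2860.00, centroid at (11.00, 65.00).
horizontal leg: A = 65 × 28 = 1820.00, centroid at (54.50, 14.00).
ΣA = 4680.00 mm²
ΣAX̄ = (2860.00)(11.00) + (1820.00)(54.50) = 130650.00 mm³
ΣAȲ = (2860.00)(65.00) + (1820.00)(14.00) = 211380.00 mm³
X̄ = 130650.00 / 4680.00 = 27.92 mm
Ȳ = 211380.00 / 4680.00 = 45.17 mm

X̄ = 27.92 mm, Ȳ = 45.17 mm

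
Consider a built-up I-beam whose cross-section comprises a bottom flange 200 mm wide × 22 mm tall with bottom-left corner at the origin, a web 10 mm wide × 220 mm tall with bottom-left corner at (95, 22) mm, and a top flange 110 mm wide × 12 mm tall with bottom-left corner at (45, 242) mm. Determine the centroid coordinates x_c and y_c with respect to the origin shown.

x_c = 100.00 mm, y_c = 84.11 mm

bottom flange: A = 200 × 22 = 4400.00, centroid at (100.00, 11.00).
web: A = 10 × 220 = 2200.00, centroid at (100.00, 132.00).
top flange: A = 110 × 12 = 1320.00, centroid at (100.00, 248.00).
ΣA = 7920.00 mm²
ΣAx_c = (4400.00)(100.00) + (2200.00)(100.00) + (1320.00)(100.00) = 792000.00 mm³
ΣAy_c = (4400.00)(11.00) + (2200.00)(132.00) + (1320.00)(248.00) = 666160.00 mm³
x_c = 792000.00 / 7920.00 = 100.00 mm
y_c = 666160.00 / 7920.00 = 84.11 mm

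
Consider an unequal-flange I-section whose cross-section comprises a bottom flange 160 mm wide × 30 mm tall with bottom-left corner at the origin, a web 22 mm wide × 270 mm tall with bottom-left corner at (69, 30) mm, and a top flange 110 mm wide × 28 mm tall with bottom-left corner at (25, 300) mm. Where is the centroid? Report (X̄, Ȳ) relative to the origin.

Part | A | x̄ᵢ | ȳᵢ | A·x̄ᵢ | A·ȳᵢ
bottom flange | 4800.00 | 80.00 | 15.00 | 384000.00 | 72000.00
web | 5940.00 | 80.00 | 165.00 | 475200.00 | 980100.00
top flange | 3080.00 | 80.00 | 314.00 | 246400.00 | 967120.00
Σ | 13820.00 |  |  | 1105600.00 | 2019220.00
X̄ = 1105600.00 / 13820.00 = 80.00 mm
Ȳ = 2019220.00 / 13820.00 = 146.11 mm

X̄ = 80.00 mm, Ȳ = 146.11 mm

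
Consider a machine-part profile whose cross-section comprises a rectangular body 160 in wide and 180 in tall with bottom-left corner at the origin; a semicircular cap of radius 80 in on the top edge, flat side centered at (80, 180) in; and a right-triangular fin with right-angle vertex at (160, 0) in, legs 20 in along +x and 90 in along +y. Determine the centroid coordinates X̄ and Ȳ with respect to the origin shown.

rectangular body: A = 160 × 180 = 28800.00, centroid at (80.00, 90.00).
semicircular top: A = ½π·80² = 10053.10, centroid at (80.00, 213.95).
triangular fin: A = ½·20·90 = 900.00, centroid at (166.67, 30.00).
ΣA = 39753.10 in²
ΣAX̄ = (28800.00)(80.00) + (10053.10)(80.00) + (900.00)(166.67) = 3258247.72 in³
ΣAȲ = (28800.00)(90.00) + (10053.10)(213.95) + (900.00)(30.00) = 4769890.70 in³
X̄ = 3258247.72 / 39753.10 = 81.96 in
Ȳ = 4769890.70 / 39753.10 = 119.99 in

X̄ = 81.96 in, Ȳ = 119.99 in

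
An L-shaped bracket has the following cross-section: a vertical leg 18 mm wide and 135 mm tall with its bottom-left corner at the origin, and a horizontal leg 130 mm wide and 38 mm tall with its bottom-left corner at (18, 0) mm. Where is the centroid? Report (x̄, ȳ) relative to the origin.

Part | A | x̄ᵢ | ȳᵢ | A·x̄ᵢ | A·ȳᵢ
vertical leg | 2430.00 | 9.00 | 67.50 | 21870.00 | 164025.00
horizontal leg | 4940.00 | 83.00 | 19.00 | 410020.00 | 93860.00
Σ | 7370.00 |  |  | 431890.00 | 257885.00
x̄ = 431890.00 / 7370.00 = 58.60 mm
ȳ = 257885.00 / 7370.00 = 34.99 mm

x̄ = 58.60 mm, ȳ = 34.99 mm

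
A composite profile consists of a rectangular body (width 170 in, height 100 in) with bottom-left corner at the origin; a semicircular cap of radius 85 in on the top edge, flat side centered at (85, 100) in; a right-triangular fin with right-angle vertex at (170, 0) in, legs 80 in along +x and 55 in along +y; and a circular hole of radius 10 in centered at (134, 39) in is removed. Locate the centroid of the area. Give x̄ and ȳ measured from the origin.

x̄ = 92.62 in, ȳ = 80.12 in

Part | A | x̄ᵢ | ȳᵢ | A·x̄ᵢ | A·ȳᵢ
rectangular body | 17000.00 | 85.00 | 50.00 | 1445000.00 | 850000.00
semicircular top | 11349.00 | 85.00 | 136.08 | 964665.29 | 1544317.01
triangular fin | 2200.00 | 196.67 | 18.33 | 432666.67 | 40333.33
hole | -314.16 | 134.00 | 39.00 | -42097.34 | -12252.21
Σ | 30234.84 |  |  | 2800234.62 | 2422398.13
x̄ = 2800234.62 / 30234.84 = 92.62 in
ȳ = 2422398.13 / 30234.84 = 80.12 in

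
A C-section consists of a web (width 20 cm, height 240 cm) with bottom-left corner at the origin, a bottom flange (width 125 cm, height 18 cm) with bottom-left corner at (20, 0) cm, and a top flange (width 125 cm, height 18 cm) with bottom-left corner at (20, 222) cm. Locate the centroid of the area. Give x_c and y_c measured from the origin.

web: A = 20 × 240 = 4800.00, centroid at (10.00, 120.00).
bottom flange: A = 125 × 18 = 2250.00, centroid at (82.50, 9.00).
top flange: A = 125 × 18 = 2250.00, centroid at (82.50, 231.00).
ΣA = 9300.00 cm², ΣAx_c = 419250.00 cm³, ΣAy_c = 1116000.00 cm³.
x_c = 419250.00/9300.00 = 45.08 cm; y_c = 1116000.00/9300.00 = 120.00 cm.

x_c = 45.08 cm, y_c = 120.00 cm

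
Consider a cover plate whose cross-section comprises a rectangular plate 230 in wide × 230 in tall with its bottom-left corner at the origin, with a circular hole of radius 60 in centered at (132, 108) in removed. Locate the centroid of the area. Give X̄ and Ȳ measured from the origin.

plate: A = 230 × 230 = 52900.00, centroid at (115.00, 115.00).
hole: A = −π·60² = -11309.73, centroid at (132.00, 108.00).
ΣA = 41590.27 in², ΣAX̄ = 4590615.17 in³, ΣAȲ = 4862048.78 in³.
X̄ = 4590615.17/41590.27 = 110.38 in; Ȳ = 4862048.78/41590.27 = 116.90 in.

X̄ = 110.38 in, Ȳ = 116.90 in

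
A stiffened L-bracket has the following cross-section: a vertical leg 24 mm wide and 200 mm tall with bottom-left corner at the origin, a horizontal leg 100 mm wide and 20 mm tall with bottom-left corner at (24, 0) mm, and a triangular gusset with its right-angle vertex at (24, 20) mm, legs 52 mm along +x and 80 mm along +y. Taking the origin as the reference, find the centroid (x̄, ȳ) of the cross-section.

vertical leg: A = 24 × 200 = 4800.00, centroid at (12.00, 100.00).
horizontal leg: A = 100 × 20 = 2000.00, centroid at (74.00, 10.00).
gusset: A = ½·52·80 = 2080.00, centroid at (41.33, 46.67).
ΣA = 8880.00 mm²
ΣAx̄ = (4800.00)(12.00) + (2000.00)(74.00) + (2080.00)(41.33) = 291573.33 mm³
ΣAȳ = (4800.00)(100.00) + (2000.00)(10.00) + (2080.00)(46.67) = 597066.67 mm³
x̄ = 291573.33 / 8880.00 = 32.83 mm
ȳ = 597066.67 / 8880.00 = 67.24 mm

x̄ = 32.83 mm, ȳ = 67.24 mm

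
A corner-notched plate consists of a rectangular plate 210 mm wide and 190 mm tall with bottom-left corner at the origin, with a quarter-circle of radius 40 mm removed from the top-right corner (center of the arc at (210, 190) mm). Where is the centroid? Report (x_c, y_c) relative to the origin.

x_c = 102.14 mm, y_c = 92.46 mm

Part | A | x̄ᵢ | ȳᵢ | A·x̄ᵢ | A·ȳᵢ
plate | 39900.00 | 105.00 | 95.00 | 4189500.00 | 3790500.00
removed quarter-circle | -1256.64 | 193.02 | 173.02 | -242560.45 | -217427.71
Σ | 38643.36 |  |  | 3946939.55 | 3573072.29
x_c = 3946939.55 / 38643.36 = 102.14 mm
y_c = 3573072.29 / 38643.36 = 92.46 mm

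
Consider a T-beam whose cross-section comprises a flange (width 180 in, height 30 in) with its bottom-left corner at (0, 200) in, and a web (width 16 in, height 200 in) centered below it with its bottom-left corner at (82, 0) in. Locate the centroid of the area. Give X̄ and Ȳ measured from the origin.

Part | A | x̄ᵢ | ȳᵢ | A·x̄ᵢ | A·ȳᵢ
web | 3200.00 | 90.00 | 100.00 | 288000.00 | 320000.00
flange | 5400.00 | 90.00 | 215.00 | 486000.00 | 1161000.00
Σ | 8600.00 |  |  | 774000.00 | 1481000.00
X̄ = 774000.00 / 8600.00 = 90.00 in
Ȳ = 1481000.00 / 8600.00 = 172.21 in

X̄ = 90.00 in, Ȳ = 172.21 in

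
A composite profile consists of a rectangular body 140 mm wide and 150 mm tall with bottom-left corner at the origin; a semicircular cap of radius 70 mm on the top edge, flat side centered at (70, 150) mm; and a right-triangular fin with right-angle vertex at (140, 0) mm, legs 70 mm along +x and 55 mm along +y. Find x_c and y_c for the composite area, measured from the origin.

Part | A | x̄ᵢ | ȳᵢ | A·x̄ᵢ | A·ȳᵢ
rectangular body | 21000.00 | 70.00 | 75.00 | 1470000.00 | 1575000.00
semicircular top | 7696.90 | 70.00 | 179.71 | 538783.14 | 1383201.97
triangular fin | 1925.00 | 163.33 | 18.33 | 314416.67 | 35291.67
Σ | 30621.90 |  |  | 2323199.81 | 2993493.63
x_c = 2323199.81 / 30621.90 = 75.87 mm
y_c = 2993493.63 / 30621.90 = 97.76 mm

x_c = 75.87 mm, y_c = 97.76 mm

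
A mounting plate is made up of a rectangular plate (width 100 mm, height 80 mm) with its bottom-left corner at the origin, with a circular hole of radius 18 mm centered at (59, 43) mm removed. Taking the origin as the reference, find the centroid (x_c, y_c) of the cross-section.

Part | A | x̄ᵢ | ȳᵢ | A·x̄ᵢ | A·ȳᵢ
plate | 8000.00 | 50.00 | 40.00 | 400000.00 | 320000.00
hole | -1017.88 | 59.00 | 43.00 | -60054.69 | -43768.67
Σ | 6982.12 |  |  | 339945.31 | 276231.33
x_c = 339945.31 / 6982.12 = 48.69 mm
y_c = 276231.33 / 6982.12 = 39.56 mm

x_c = 48.69 mm, y_c = 39.56 mm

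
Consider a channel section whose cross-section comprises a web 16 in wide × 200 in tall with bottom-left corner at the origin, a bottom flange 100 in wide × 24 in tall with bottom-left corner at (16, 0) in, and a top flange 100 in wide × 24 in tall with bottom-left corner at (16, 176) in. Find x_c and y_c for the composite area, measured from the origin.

x_c = 42.80 in, y_c = 100.00 in

web: A = 16 × 200 = 3200.00, centroid at (8.00, 100.00).
bottom flange: A = 100 × 24 = 2400.00, centroid at (66.00, 12.00).
top flange: A = 100 × 24 = 2400.00, centroid at (66.00, 188.00).
ΣA = 8000.00 in², ΣAx_c = 342400.00 in³, ΣAy_c = 800000.00 in³.
x_c = 342400.00/8000.00 = 42.80 in; y_c = 800000.00/8000.00 = 100.00 in.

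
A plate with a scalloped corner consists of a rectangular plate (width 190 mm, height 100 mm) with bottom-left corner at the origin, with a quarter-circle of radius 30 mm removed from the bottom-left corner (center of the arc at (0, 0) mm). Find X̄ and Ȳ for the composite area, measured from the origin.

plate: A = 190 × 100 = 19000.00, centroid at (95.00, 50.00).
removed quarter-circle: A = −¼π·30² = -706.86, centroid at (12.73, 12.73).
ΣA = 18293.14 mm²
ΣAX̄ = (19000.00)(95.00) + (-706.86)(12.73) = 1796000.00 mm³
ΣAȲ = (19000.00)(50.00) + (-706.86)(12.73) = 941000.00 mm³
X̄ = 1796000.00 / 18293.14 = 98.18 mm
Ȳ = 941000.00 / 18293.14 = 51.44 mm

X̄ = 98.18 mm, Ȳ = 51.44 mm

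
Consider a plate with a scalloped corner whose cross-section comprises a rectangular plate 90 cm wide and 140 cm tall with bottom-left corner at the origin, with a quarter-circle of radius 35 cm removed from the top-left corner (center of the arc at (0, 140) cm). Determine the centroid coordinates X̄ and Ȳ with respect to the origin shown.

X̄ = 47.49 cm, Ȳ = 65.44 cm

Part | A | x̄ᵢ | ȳᵢ | A·x̄ᵢ | A·ȳᵢ
plate | 12600.00 | 45.00 | 70.00 | 567000.00 | 882000.00
removed quarter-circle | -962.11 | 14.85 | 125.15 | -14291.67 | -120404.12
Σ | 11637.89 |  |  | 552708.33 | 761595.88
X̄ = 552708.33 / 11637.89 = 47.49 cm
Ȳ = 761595.88 / 11637.89 = 65.44 cm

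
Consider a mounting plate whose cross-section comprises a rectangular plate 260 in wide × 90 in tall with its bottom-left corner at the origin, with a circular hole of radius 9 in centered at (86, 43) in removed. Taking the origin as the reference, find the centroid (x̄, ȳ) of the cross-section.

plate: A = 260 × 90 = 23400.00, centroid at (130.00, 45.00).
hole: A = −π·9² = -254.47, centroid at (86.00, 43.00).
ΣA = 23145.53 in²
ΣAx̄ = (23400.00)(130.00) + (-254.47)(86.00) = 3020115.67 in³
ΣAȳ = (23400.00)(45.00) + (-254.47)(43.00) = 1042057.83 in³
x̄ = 3020115.67 / 23145.53 = 130.48 in
ȳ = 1042057.83 / 23145.53 = 45.02 in

x̄ = 130.48 in, ȳ = 45.02 in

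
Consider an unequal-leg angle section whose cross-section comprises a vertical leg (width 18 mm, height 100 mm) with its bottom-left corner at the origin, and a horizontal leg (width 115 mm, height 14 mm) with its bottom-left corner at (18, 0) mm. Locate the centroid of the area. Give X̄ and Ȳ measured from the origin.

X̄ = 40.40 mm, Ȳ = 29.70 mm

vertical leg: A = 18 × 100 = 1800.00, centroid at (9.00, 50.00).
horizontal leg: A = 115 × 14 = 1610.00, centroid at (75.50, 7.00).
ΣA = 3410.00 mm²
ΣAX̄ = (1800.00)(9.00) + (1610.00)(75.50) = 137755.00 mm³
ΣAȲ = (1800.00)(50.00) + (1610.00)(7.00) = 101270.00 mm³
X̄ = 137755.00 / 3410.00 = 40.40 mm
Ȳ = 101270.00 / 3410.00 = 29.70 mm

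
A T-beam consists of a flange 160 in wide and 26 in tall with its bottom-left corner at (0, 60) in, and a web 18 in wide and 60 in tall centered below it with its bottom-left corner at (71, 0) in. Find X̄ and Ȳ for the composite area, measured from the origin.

web: A = 18 × 60 = 1080.00, centroid at (80.00, 30.00).
flange: A = 160 × 26 = 4160.00, centroid at (80.00, 73.00).
ΣA = 5240.00 in²
ΣAX̄ = (1080.00)(80.00) + (4160.00)(80.00) = 419200.00 in³
ΣAȲ = (1080.00)(30.00) + (4160.00)(73.00) = 336080.00 in³
X̄ = 419200.00 / 5240.00 = 80.00 in
Ȳ = 336080.00 / 5240.00 = 64.14 in

X̄ = 80.00 in, Ȳ = 64.14 in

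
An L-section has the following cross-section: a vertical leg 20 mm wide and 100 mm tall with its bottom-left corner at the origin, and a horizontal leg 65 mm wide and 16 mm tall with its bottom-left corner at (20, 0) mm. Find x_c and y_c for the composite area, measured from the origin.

vertical leg: A = 20 × 100 = 2000.00, centroid at (10.00, 50.00).
horizontal leg: A = 65 × 16 = 1040.00, centroid at (52.50, 8.00).
ΣA = 3040.00 mm², ΣAx_c = 74600.00 mm³, ΣAy_c = 108320.00 mm³.
x_c = 74600.00/3040.00 = 24.54 mm; y_c = 108320.00/3040.00 = 35.63 mm.

x_c = 24.54 mm, y_c = 35.63 mm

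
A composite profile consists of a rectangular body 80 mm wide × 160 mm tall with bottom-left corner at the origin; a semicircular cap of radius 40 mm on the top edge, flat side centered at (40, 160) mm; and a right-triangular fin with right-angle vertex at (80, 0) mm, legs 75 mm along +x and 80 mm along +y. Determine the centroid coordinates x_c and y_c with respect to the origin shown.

x_c = 50.65 mm, y_c = 84.57 mm

rectangular body: A = 80 × 160 = 12800.00, centroid at (40.00, 80.00).
semicircular top: A = ½π·40² = 2513.27, centroid at (40.00, 176.98).
triangular fin: A = ½·75·80 = 3000.00, centroid at (105.00, 26.67).
ΣA = 18313.27 mm², ΣAx_c = 927530.96 mm³, ΣAy_c = 1548790.53 mm³.
x_c = 927530.96/18313.27 = 50.65 mm; y_c = 1548790.53/18313.27 = 84.57 mm.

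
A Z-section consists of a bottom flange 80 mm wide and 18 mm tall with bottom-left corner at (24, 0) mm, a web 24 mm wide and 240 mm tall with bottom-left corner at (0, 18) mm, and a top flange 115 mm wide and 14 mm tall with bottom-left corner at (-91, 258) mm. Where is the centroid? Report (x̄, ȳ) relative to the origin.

bottom flange: A = 80 × 18 = 1440.00, centroid at (64.00, 9.00).
web: A = 24 × 240 = 5760.00, centroid at (12.00, 138.00).
top flange: A = 115 × 14 = 1610.00, centroid at (-33.50, 265.00).
ΣA = 8810.00 mm²
ΣAx̄ = (1440.00)(64.00) + (5760.00)(12.00) + (1610.00)(-33.50) = 107345.00 mm³
ΣAȳ = (1440.00)(9.00) + (5760.00)(138.00) + (1610.00)(265.00) = 1234490.00 mm³
x̄ = 107345.00 / 8810.00 = 12.18 mm
ȳ = 1234490.00 / 8810.00 = 140.12 mm

x̄ = 12.18 mm, ȳ = 140.12 mm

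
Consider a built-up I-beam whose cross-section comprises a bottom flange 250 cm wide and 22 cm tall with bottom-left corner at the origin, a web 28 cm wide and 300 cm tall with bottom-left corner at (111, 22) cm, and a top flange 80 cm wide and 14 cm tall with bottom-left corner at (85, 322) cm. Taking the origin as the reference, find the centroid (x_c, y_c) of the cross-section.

x_c = 125.00 cm, y_c = 124.75 cm

bottom flange: A = 250 × 22 = 5500.00, centroid at (125.00, 11.00).
web: A = 28 × 300 = 8400.00, centroid at (125.00, 172.00).
top flange: A = 80 × 14 = 1120.00, centroid at (125.00, 329.00).
ΣA = 15020.00 cm²
ΣAx_c = (5500.00)(125.00) + (8400.00)(125.00) + (1120.00)(125.00) = 1877500.00 cm³
ΣAy_c = (5500.00)(11.00) + (8400.00)(172.00) + (1120.00)(329.00) = 1873780.00 cm³
x_c = 1877500.00 / 15020.00 = 125.00 cm
y_c = 1873780.00 / 15020.00 = 124.75 cm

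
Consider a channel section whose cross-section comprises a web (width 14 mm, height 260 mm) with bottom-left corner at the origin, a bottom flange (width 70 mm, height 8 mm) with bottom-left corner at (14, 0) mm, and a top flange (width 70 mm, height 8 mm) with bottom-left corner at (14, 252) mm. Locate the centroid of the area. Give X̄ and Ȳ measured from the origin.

web: A = 14 × 260 = 3640.00, centroid at (7.00, 130.00).
bottom flange: A = 70 × 8 = 560.00, centroid at (49.00, 4.00).
top flange: A = 70 × 8 = 560.00, centroid at (49.00, 256.00).
ΣA = 4760.00 mm², ΣAX̄ = 80360.00 mm³, ΣAȲ = 618800.00 mm³.
X̄ = 80360.00/4760.00 = 16.88 mm; Ȳ = 618800.00/4760.00 = 130.00 mm.

X̄ = 16.88 mm, Ȳ = 130.00 mm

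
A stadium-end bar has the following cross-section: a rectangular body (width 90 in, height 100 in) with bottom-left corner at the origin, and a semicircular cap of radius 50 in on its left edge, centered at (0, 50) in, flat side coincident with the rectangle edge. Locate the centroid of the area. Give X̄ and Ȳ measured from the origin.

X̄ = 24.88 in, Ȳ = 50.00 in

rectangular body: A = 90 × 100 = 9000.00, centroid at (45.00, 50.00).
semicircular end: A = ½π·50² = 3926.99, centroid at (-21.22, 50.00).
ΣA = 12926.99 in², ΣAX̄ = 321666.67 in³, ΣAȲ = 646349.54 in³.
X̄ = 321666.67/12926.99 = 24.88 in; Ȳ = 646349.54/12926.99 = 50.00 in.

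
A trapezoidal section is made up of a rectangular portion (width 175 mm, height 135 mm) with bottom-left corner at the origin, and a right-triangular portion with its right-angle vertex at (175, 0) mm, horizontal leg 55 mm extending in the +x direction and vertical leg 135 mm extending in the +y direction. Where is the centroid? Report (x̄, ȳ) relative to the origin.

x̄ = 101.87 mm, ȳ = 64.44 mm

rectangular portion: A = 175 × 135 = 23625.00, centroid at (87.50, 67.50).
triangular portion: A = ½·55·135 = 3712.50, centroid at (193.33, 45.00).
ΣA = 27337.50 mm²
ΣAx̄ = (23625.00)(87.50) + (3712.50)(193.33) = 2784937.50 mm³
ΣAȳ = (23625.00)(67.50) + (3712.50)(45.00) = 1761750.00 mm³
x̄ = 2784937.50 / 27337.50 = 101.87 mm
ȳ = 1761750.00 / 27337.50 = 64.44 mm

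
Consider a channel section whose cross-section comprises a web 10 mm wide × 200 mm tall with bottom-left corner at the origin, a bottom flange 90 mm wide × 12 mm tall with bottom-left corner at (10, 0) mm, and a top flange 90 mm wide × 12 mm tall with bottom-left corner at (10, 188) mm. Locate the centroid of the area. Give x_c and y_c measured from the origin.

web: A = 10 × 200 = 2000.00, centroid at (5.00, 100.00).
bottom flange: A = 90 × 12 = 1080.00, centroid at (55.00, 6.00).
top flange: A = 90 × 12 = 1080.00, centroid at (55.00, 194.00).
ΣA = 4160.00 mm²
ΣAx_c = (2000.00)(5.00) + (1080.00)(55.00) + (1080.00)(55.00) = 128800.00 mm³
ΣAy_c = (2000.00)(100.00) + (1080.00)(6.00) + (1080.00)(194.00) = 416000.00 mm³
x_c = 128800.00 / 4160.00 = 30.96 mm
y_c = 416000.00 / 4160.00 = 100.00 mm

x_c = 30.96 mm, y_c = 100.00 mm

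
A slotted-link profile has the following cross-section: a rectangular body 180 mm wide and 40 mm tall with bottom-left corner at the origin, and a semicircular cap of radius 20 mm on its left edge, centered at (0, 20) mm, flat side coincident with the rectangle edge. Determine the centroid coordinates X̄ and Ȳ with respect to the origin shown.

rectangular body: A = 180 × 40 = 7200.00, centroid at (90.00, 20.00).
semicircular end: A = ½π·20² = 628.32, centroid at (-8.49, 20.00).
ΣA = 7828.32 mm², ΣAX̄ = 642666.67 mm³, ΣAȲ = 156566.37 mm³.
X̄ = 642666.67/7828.32 = 82.10 mm; Ȳ = 156566.37/7828.32 = 20.00 mm.

X̄ = 82.10 mm, Ȳ = 20.00 mm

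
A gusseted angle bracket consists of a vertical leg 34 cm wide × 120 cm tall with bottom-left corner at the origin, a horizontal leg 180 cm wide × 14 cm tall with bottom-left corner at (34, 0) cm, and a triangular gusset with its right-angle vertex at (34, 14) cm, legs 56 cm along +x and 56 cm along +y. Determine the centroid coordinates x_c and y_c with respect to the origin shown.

vertical leg: A = 34 × 120 = 4080.00, centroid at (17.00, 60.00).
horizontal leg: A = 180 × 14 = 2520.00, centroid at (124.00, 7.00).
gusset: A = ½·56·56 = 1568.00, centroid at (52.67, 32.67).
ΣA = 8168.00 cm², ΣAx_c = 464421.33 cm³, ΣAy_c = 313661.33 cm³.
x_c = 464421.33/8168.00 = 56.86 cm; y_c = 313661.33/8168.00 = 38.40 cm.

x_c = 56.86 cm, y_c = 38.40 cm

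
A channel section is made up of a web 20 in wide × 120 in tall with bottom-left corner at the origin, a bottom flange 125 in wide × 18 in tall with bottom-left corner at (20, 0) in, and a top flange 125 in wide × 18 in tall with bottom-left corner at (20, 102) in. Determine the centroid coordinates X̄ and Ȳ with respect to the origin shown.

X̄ = 57.28 in, Ȳ = 60.00 in

web: A = 20 × 120 = 2400.00, centroid at (10.00, 60.00).
bottom flange: A = 125 × 18 = 2250.00, centroid at (82.50, 9.00).
top flange: A = 125 × 18 = 2250.00, centroid at (82.50, 111.00).
ΣA = 6900.00 in²
ΣAX̄ = (2400.00)(10.00) + (2250.00)(82.50) + (2250.00)(82.50) = 395250.00 in³
ΣAȲ = (2400.00)(60.00) + (2250.00)(9.00) + (2250.00)(111.00) = 414000.00 in³
X̄ = 395250.00 / 6900.00 = 57.28 in
Ȳ = 414000.00 / 6900.00 = 60.00 in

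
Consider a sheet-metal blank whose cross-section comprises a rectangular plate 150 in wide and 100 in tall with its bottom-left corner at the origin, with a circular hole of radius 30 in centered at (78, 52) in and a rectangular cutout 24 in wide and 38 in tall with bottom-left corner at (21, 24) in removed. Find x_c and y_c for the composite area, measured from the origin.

x_c = 77.65 in, y_c = 50.06 in

plate: A = 150 × 100 = 15000.00, centroid at (75.00, 50.00).
hole 1: A = −π·30² = -2827.43, centroid at (78.00, 52.00).
hole 2: A = −(24 × 38) = -912.00, centroid at (33.00, 43.00).
ΣA = 11260.57 in²
ΣAx_c = (15000.00)(75.00) + (-2827.43)(78.00) + (-912.00)(33.00) = 874364.20 in³
ΣAy_c = (15000.00)(50.00) + (-2827.43)(52.00) + (-912.00)(43.00) = 563757.46 in³
x_c = 874364.20 / 11260.57 = 77.65 in
y_c = 563757.46 / 11260.57 = 50.06 in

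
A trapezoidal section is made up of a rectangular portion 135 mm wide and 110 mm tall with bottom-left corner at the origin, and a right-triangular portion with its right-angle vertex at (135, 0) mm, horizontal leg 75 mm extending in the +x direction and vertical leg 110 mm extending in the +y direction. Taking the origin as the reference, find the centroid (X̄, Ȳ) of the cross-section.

X̄ = 87.61 mm, Ȳ = 51.01 mm

rectangular portion: A = 135 × 110 = 14850.00, centroid at (67.50, 55.00).
triangular portion: A = ½·75·110 = 4125.00, centroid at (160.00, 36.67).
ΣA = 18975.00 mm²
ΣAX̄ = (14850.00)(67.50) + (4125.00)(160.00) = 1662375.00 mm³
ΣAȲ = (14850.00)(55.00) + (4125.00)(36.67) = 968000.00 mm³
X̄ = 1662375.00 / 18975.00 = 87.61 mm
Ȳ = 968000.00 / 18975.00 = 51.01 mm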